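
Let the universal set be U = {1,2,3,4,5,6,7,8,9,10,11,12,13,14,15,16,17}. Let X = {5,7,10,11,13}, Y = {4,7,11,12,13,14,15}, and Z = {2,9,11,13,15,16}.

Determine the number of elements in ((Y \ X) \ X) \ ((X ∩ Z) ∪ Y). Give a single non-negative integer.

0

Y \ X = {4,12,14,15}
(Y \ X) \ X = {4,12,14,15}
X ∩ Z = {11,13}
(X ∩ Z) ∪ Y = {4,7,11,12,13,14,15}
((Y \ X) \ X) \ ((X ∩ Z) ∪ Y) = {}
|((Y \ X) \ X) \ ((X ∩ Z) ∪ Y)| = 0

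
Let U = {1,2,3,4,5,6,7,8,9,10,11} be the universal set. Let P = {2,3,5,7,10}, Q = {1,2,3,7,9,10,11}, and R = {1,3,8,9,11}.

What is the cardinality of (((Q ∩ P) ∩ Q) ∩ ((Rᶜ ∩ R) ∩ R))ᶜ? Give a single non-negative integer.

11

Q ∩ P = {2,3,7,10}
(Q ∩ P) ∩ Q = {2,3,7,10}
Rᶜ = {2,4,5,6,7,10}
Rᶜ ∩ R = {}
(Rᶜ ∩ R) ∩ R = {}
((Q ∩ P) ∩ Q) ∩ ((Rᶜ ∩ R) ∩ R) = {}
(((Q ∩ P) ∩ Q) ∩ ((Rᶜ ∩ R) ∩ R))ᶜ = {1,2,3,4,5,6,7,8,9,10,11}
|(((Q ∩ P) ∩ Q) ∩ ((Rᶜ ∩ R) ∩ R))ᶜ| = 11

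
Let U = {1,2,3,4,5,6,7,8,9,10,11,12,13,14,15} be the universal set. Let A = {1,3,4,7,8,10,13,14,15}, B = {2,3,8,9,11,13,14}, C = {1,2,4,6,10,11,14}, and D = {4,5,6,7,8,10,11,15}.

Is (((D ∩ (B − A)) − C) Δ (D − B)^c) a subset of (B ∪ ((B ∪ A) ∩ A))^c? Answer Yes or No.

No

B − A = {2,9,11}
D ∩ (B − A) = {11}
(D ∩ (B − A)) − C = {}
D − B = {4,5,6,7,10,15}
(D − B)^c = {1,2,3,8,9,11,12,13,14}
((D ∩ (B − A)) − C) Δ (D − B)^c = {1,2,3,8,9,11,12,13,14}
B ∪ A = {1,2,3,4,7,8,9,10,11,13,14,15}
(B ∪ A) ∩ A = {1,3,4,7,8,10,13,14,15}
B ∪ ((B ∪ A) ∩ A) = {1,2,3,4,7,8,9,10,11,13,14,15}
(B ∪ ((B ∪ A) ∩ A))^c = {5,6,12}
1 ∈ ((D ∩ (B − A)) − C) Δ (D − B)^c but 1 ∉ (B ∪ ((B ∪ A) ∩ A))^c, so the inclusion fails.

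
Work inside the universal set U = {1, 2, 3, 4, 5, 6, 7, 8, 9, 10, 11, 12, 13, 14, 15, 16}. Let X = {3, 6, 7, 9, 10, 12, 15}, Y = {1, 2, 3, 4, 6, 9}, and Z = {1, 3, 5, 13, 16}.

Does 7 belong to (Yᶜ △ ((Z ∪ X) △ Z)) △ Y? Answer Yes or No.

7 ∉ Y, so 7 ∈ Yᶜ
7 ∉ Z and 7 ∈ X, so 7 ∈ Z ∪ X
7 ∈ (Z ∪ X) and 7 ∉ Z, so 7 ∈ (Z ∪ X) △ Z
7 ∈ Yᶜ and 7 ∈ ((Z ∪ X) △ Z), so 7 ∉ Yᶜ △ ((Z ∪ X) △ Z)
7 ∉ (Yᶜ △ ((Z ∪ X) △ Z)) and 7 ∉ Y, so 7 ∉ (Yᶜ △ ((Z ∪ X) △ Z)) △ Y

No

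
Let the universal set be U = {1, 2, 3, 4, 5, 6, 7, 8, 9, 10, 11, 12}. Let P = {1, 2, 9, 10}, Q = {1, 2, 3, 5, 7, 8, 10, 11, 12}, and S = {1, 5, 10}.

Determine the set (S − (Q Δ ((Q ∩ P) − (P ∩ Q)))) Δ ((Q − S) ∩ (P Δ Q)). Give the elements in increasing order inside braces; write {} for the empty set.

{3, 7, 8, 11, 12}

Q ∩ P = {1, 2, 10}
P ∩ Q = {1, 2, 10}
(Q ∩ P) − (P ∩ Q) = {}
Q Δ ((Q ∩ P) − (P ∩ Q)) = {1, 2, 3, 5, 7, 8, 10, 11, 12}
S − (Q Δ ((Q ∩ P) − (P ∩ Q))) = {}
Q − S = {2, 3, 7, 8, 11, 12}
P Δ Q = {3, 5, 7, 8, 9, 11, 12}
(Q − S) ∩ (P Δ Q) = {3, 7, 8, 11, 12}
(S − (Q Δ ((Q ∩ P) − (P ∩ Q)))) Δ ((Q − S) ∩ (P Δ Q)) = {3, 7, 8, 11, 12}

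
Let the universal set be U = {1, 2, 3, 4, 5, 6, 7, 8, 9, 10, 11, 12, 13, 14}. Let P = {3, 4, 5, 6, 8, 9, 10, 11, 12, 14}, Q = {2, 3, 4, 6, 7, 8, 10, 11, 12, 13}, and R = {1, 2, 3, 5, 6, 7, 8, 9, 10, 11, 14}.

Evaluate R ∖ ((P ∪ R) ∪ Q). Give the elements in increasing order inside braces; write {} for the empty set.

P ∪ R = {1, 2, 3, 4, 5, 6, 7, 8, 9, 10, 11, 12, 14}
(P ∪ R) ∪ Q = {1, 2, 3, 4, 5, 6, 7, 8, 9, 10, 11, 12, 13, 14}
R ∖ ((P ∪ R) ∪ Q) = {}

{}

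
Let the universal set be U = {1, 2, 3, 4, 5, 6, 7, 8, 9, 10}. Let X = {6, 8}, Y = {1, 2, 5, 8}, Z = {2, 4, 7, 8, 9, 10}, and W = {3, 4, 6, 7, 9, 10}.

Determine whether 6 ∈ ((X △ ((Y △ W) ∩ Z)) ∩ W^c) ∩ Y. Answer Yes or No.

No

6 ∉ Y and 6 ∈ W, so 6 ∈ Y △ W
6 ∈ (Y △ W) and 6 ∉ Z, so 6 ∉ (Y △ W) ∩ Z
6 ∈ X and 6 ∉ ((Y △ W) ∩ Z), so 6 ∈ X △ ((Y △ W) ∩ Z)
6 ∈ W, so 6 ∉ W^c
6 ∈ (X △ ((Y △ W) ∩ Z)) and 6 ∉ W^c, so 6 ∉ (X △ ((Y △ W) ∩ Z)) ∩ W^c
6 ∉ ((X △ ((Y △ W) ∩ Z)) ∩ W^c) and 6 ∉ Y, so 6 ∉ ((X △ ((Y △ W) ∩ Z)) ∩ W^c) ∩ Y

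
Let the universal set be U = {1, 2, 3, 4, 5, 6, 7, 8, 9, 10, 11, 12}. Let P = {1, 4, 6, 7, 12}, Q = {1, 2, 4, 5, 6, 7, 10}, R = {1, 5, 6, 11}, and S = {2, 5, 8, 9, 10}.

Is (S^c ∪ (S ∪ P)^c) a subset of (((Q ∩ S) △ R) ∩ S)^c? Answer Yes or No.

Yes

S^c = {1, 3, 4, 6, 7, 11, 12}
S ∪ P = {1, 2, 4, 5, 6, 7, 8, 9, 10, 12}
(S ∪ P)^c = {3, 11}
S^c ∪ (S ∪ P)^c = {1, 3, 4, 6, 7, 11, 12}
Q ∩ S = {2, 5, 10}
(Q ∩ S) △ R = {1, 2, 6, 10, 11}
((Q ∩ S) △ R) ∩ S = {2, 10}
(((Q ∩ S) △ R) ∩ S)^c = {1, 3, 4, 5, 6, 7, 8, 9, 11, 12}
Every element of {1, 3, 4, 6, 7, 11, 12} is in {1, 3, 4, 5, 6, 7, 8, 9, 11, 12}, so S^c ∪ (S ∪ P)^c ⊆ (((Q ∩ S) △ R) ∩ S)^c.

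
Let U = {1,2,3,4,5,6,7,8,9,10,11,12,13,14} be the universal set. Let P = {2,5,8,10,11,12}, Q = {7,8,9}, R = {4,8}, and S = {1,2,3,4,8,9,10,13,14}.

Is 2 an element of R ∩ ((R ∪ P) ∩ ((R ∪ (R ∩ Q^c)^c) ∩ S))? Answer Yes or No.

No

2 ∉ R and 2 ∈ P, so 2 ∈ R ∪ P
2 ∉ Q, so 2 ∈ Q^c
2 ∉ R and 2 ∈ Q^c, so 2 ∉ R ∩ Q^c
2 ∈ (R ∩ Q^c)^c since 2 ∉ (R ∩ Q^c)
2 ∉ R and 2 ∈ (R ∩ Q^c)^c, so 2 ∈ R ∪ (R ∩ Q^c)^c
2 ∈ (R ∪ (R ∩ Q^c)^c) and 2 ∈ S, so 2 ∈ (R ∪ (R ∩ Q^c)^c) ∩ S
2 ∈ (R ∪ P) and 2 ∈ ((R ∪ (R ∩ Q^c)^c) ∩ S), so 2 ∈ (R ∪ P) ∩ ((R ∪ (R ∩ Q^c)^c) ∩ S)
2 ∉ R and 2 ∈ ((R ∪ P) ∩ ((R ∪ (R ∩ Q^c)^c) ∩ S)), so 2 ∉ R ∩ ((R ∪ P) ∩ ((R ∪ (R ∩ Q^c)^c) ∩ S))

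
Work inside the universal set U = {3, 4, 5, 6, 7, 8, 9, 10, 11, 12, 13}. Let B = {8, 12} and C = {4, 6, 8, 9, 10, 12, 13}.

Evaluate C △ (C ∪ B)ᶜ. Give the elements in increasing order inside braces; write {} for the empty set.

C ∪ B = {4, 6, 8, 9, 10, 12, 13}
(C ∪ B)ᶜ = {3, 5, 7, 11}
C △ (C ∪ B)ᶜ = {3, 4, 5, 6, 7, 8, 9, 10, 11, 12, 13}

{3, 4, 5, 6, 7, 8, 9, 10, 11, 12, 13}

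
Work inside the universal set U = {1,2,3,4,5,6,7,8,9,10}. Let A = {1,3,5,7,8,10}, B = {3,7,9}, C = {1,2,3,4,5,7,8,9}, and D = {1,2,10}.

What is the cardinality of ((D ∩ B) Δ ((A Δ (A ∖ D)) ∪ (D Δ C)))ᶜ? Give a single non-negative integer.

2

D ∩ B = {}
A ∖ D = {3,5,7,8}
A Δ (A ∖ D) = {1,10}
D Δ C = {3,4,5,7,8,9,10}
(A Δ (A ∖ D)) ∪ (D Δ C) = {1,3,4,5,7,8,9,10}
(D ∩ B) Δ ((A Δ (A ∖ D)) ∪ (D Δ C)) = {1,3,4,5,7,8,9,10}
((D ∩ B) Δ ((A Δ (A ∖ D)) ∪ (D Δ C)))ᶜ = {2,6}
|((D ∩ B) Δ ((A Δ (A ∖ D)) ∪ (D Δ C)))ᶜ| = 2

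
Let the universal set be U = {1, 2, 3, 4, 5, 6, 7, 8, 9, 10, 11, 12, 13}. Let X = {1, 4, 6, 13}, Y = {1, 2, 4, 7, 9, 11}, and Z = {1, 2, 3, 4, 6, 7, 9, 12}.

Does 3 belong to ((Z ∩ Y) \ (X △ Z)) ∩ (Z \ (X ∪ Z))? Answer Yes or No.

No

3 ∈ Z and 3 ∉ Y, so 3 ∉ Z ∩ Y
3 ∉ X and 3 ∈ Z, so 3 ∈ X △ Z
3 ∉ (Z ∩ Y) and 3 ∈ (X △ Z), so 3 ∉ (Z ∩ Y) \ (X △ Z)
3 ∉ X and 3 ∈ Z, so 3 ∈ X ∪ Z
3 ∈ Z and 3 ∈ (X ∪ Z), so 3 ∉ Z \ (X ∪ Z)
3 ∉ ((Z ∩ Y) \ (X △ Z)) and 3 ∉ (Z \ (X ∪ Z)), so 3 ∉ ((Z ∩ Y) \ (X △ Z)) ∩ (Z \ (X ∪ Z))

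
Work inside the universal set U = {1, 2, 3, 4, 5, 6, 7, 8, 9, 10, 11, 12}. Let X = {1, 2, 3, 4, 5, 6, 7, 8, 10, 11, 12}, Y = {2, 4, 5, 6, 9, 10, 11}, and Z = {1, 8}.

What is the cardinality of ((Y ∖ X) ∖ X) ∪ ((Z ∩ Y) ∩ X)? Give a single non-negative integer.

Y ∖ X = {9}
(Y ∖ X) ∖ X = {9}
Z ∩ Y = {}
(Z ∩ Y) ∩ X = {}
((Y ∖ X) ∖ X) ∪ ((Z ∩ Y) ∩ X) = {9}
|((Y ∖ X) ∖ X) ∪ ((Z ∩ Y) ∩ X)| = 1

1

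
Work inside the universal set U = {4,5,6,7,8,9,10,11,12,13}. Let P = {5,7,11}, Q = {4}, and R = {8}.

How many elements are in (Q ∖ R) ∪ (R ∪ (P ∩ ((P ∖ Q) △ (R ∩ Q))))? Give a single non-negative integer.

Q ∖ R = {4}
P ∖ Q = {5,7,11}
R ∩ Q = {}
(P ∖ Q) △ (R ∩ Q) = {5,7,11}
P ∩ ((P ∖ Q) △ (R ∩ Q)) = {5,7,11}
R ∪ (P ∩ ((P ∖ Q) △ (R ∩ Q))) = {5,7,8,11}
(Q ∖ R) ∪ (R ∪ (P ∩ ((P ∖ Q) △ (R ∩ Q)))) = {4,5,7,8,11}
|(Q ∖ R) ∪ (R ∪ (P ∩ ((P ∖ Q) △ (R ∩ Q))))| = 5

5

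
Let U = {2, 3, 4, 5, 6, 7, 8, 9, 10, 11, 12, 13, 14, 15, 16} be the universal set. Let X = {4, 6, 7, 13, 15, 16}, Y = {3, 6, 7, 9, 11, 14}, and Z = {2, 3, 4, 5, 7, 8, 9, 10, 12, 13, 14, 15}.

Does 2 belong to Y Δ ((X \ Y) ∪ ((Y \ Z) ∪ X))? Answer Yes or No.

2 ∉ X and 2 ∉ Y, so 2 ∉ X \ Y
2 ∉ Y and 2 ∈ Z, so 2 ∉ Y \ Z
2 ∉ (Y \ Z) and 2 ∉ X, so 2 ∉ (Y \ Z) ∪ X
2 ∉ (X \ Y) and 2 ∉ ((Y \ Z) ∪ X), so 2 ∉ (X \ Y) ∪ ((Y \ Z) ∪ X)
2 ∉ Y and 2 ∉ ((X \ Y) ∪ ((Y \ Z) ∪ X)), so 2 ∉ Y Δ ((X \ Y) ∪ ((Y \ Z) ∪ X))

No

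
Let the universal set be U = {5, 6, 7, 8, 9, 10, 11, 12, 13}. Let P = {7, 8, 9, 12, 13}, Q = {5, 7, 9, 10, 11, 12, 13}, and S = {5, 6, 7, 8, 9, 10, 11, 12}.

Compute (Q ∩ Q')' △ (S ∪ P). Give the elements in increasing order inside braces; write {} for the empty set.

Q' = {6, 8}
Q ∩ Q' = {}
(Q ∩ Q')' = {5, 6, 7, 8, 9, 10, 11, 12, 13}
S ∪ P = {5, 6, 7, 8, 9, 10, 11, 12, 13}
(Q ∩ Q')' △ (S ∪ P) = {}

{}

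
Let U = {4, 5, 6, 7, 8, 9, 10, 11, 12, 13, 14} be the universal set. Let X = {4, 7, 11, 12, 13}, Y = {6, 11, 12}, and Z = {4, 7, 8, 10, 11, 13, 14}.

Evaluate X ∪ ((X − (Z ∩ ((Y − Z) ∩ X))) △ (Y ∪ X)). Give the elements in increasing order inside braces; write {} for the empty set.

Y − Z = {6, 12}
(Y − Z) ∩ X = {12}
Z ∩ ((Y − Z) ∩ X) = {}
X − (Z ∩ ((Y − Z) ∩ X)) = {4, 7, 11, 12, 13}
Y ∪ X = {4, 6, 7, 11, 12, 13}
(X − (Z ∩ ((Y − Z) ∩ X))) △ (Y ∪ X) = {6}
X ∪ ((X − (Z ∩ ((Y − Z) ∩ X))) △ (Y ∪ X)) = {4, 6, 7, 11, 12, 13}

{4, 6, 7, 11, 12, 13}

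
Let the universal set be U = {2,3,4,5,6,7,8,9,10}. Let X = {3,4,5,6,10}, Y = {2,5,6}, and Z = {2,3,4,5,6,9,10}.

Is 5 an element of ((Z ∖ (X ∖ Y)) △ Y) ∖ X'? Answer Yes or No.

No

5 ∈ X and 5 ∈ Y, so 5 ∉ X ∖ Y
5 ∈ Z and 5 ∉ (X ∖ Y), so 5 ∈ Z ∖ (X ∖ Y)
5 ∈ (Z ∖ (X ∖ Y)) and 5 ∈ Y, so 5 ∉ (Z ∖ (X ∖ Y)) △ Y
5 ∈ X, so 5 ∉ X'
5 ∉ ((Z ∖ (X ∖ Y)) △ Y) and 5 ∉ X', so 5 ∉ ((Z ∖ (X ∖ Y)) △ Y) ∖ X'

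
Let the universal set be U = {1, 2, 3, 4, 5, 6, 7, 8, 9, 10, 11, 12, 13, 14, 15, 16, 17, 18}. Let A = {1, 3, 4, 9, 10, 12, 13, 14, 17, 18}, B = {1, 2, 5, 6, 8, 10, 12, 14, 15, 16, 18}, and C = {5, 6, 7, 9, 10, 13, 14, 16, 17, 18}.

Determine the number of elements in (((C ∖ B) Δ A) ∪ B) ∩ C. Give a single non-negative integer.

7

C ∖ B = {7, 9, 13, 17}
(C ∖ B) Δ A = {1, 3, 4, 7, 10, 12, 14, 18}
((C ∖ B) Δ A) ∪ B = {1, 2, 3, 4, 5, 6, 7, 8, 10, 12, 14, 15, 16, 18}
(((C ∖ B) Δ A) ∪ B) ∩ C = {5, 6, 7, 10, 14, 16, 18}
|(((C ∖ B) Δ A) ∪ B) ∩ C| = 7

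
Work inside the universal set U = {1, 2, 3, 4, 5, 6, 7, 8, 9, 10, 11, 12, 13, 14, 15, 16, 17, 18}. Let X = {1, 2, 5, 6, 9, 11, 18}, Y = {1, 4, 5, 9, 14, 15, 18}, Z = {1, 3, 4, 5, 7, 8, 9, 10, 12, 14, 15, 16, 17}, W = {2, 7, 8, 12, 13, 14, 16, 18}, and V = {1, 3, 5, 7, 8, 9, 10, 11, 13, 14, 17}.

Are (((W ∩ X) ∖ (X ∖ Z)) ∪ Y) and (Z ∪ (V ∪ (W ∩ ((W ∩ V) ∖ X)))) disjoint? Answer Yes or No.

W ∩ X = {2, 18}
X ∖ Z = {2, 6, 11, 18}
(W ∩ X) ∖ (X ∖ Z) = {}
((W ∩ X) ∖ (X ∖ Z)) ∪ Y = {1, 4, 5, 9, 14, 15, 18}
W ∩ V = {7, 8, 13, 14}
(W ∩ V) ∖ X = {7, 8, 13, 14}
W ∩ ((W ∩ V) ∖ X) = {7, 8, 13, 14}
V ∪ (W ∩ ((W ∩ V) ∖ X)) = {1, 3, 5, 7, 8, 9, 10, 11, 13, 14, 17}
Z ∪ (V ∪ (W ∩ ((W ∩ V) ∖ X))) = {1, 3, 4, 5, 7, 8, 9, 10, 11, 12, 13, 14, 15, 16, 17}
1 lies in both, so they are not disjoint.

No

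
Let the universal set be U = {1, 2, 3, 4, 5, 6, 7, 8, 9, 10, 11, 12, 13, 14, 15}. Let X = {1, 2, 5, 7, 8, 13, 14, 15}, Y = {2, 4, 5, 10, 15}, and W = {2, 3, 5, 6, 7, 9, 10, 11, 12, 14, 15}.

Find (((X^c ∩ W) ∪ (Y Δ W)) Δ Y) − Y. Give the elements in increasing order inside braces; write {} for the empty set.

X^c = {3, 4, 6, 9, 10, 11, 12}
X^c ∩ W = {3, 6, 9, 10, 11, 12}
Y Δ W = {3, 4, 6, 7, 9, 11, 12, 14}
(X^c ∩ W) ∪ (Y Δ W) = {3, 4, 6, 7, 9, 10, 11, 12, 14}
((X^c ∩ W) ∪ (Y Δ W)) Δ Y = {2, 3, 5, 6, 7, 9, 11, 12, 14, 15}
(((X^c ∩ W) ∪ (Y Δ W)) Δ Y) − Y = {3, 6, 7, 9, 11, 12, 14}

{3, 6, 7, 9, 11, 12, 14}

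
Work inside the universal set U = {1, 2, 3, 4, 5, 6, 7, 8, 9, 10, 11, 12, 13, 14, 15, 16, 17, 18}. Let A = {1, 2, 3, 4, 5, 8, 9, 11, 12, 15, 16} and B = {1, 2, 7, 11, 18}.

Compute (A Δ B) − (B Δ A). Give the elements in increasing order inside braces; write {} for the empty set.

{}

A Δ B = {3, 4, 5, 7, 8, 9, 12, 15, 16, 18}
B Δ A = {3, 4, 5, 7, 8, 9, 12, 15, 16, 18}
(A Δ B) − (B Δ A) = {}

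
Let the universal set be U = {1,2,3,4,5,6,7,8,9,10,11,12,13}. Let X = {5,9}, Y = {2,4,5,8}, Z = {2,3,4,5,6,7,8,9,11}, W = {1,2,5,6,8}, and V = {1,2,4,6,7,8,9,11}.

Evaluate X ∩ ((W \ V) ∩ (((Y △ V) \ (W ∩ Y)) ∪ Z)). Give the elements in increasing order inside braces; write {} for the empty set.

{5}

W \ V = {5}
Y △ V = {1,5,6,7,9,11}
W ∩ Y = {2,5,8}
(Y △ V) \ (W ∩ Y) = {1,6,7,9,11}
((Y △ V) \ (W ∩ Y)) ∪ Z = {1,2,3,4,5,6,7,8,9,11}
(W \ V) ∩ (((Y △ V) \ (W ∩ Y)) ∪ Z) = {5}
X ∩ ((W \ V) ∩ (((Y △ V) \ (W ∩ Y)) ∪ Z)) = {5}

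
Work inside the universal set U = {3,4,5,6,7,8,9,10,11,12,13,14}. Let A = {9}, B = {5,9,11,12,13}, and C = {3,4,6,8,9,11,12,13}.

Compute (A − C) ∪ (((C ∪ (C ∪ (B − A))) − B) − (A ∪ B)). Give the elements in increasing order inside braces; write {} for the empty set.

{3,4,6,8}

A − C = {}
B − A = {5,11,12,13}
C ∪ (B − A) = {3,4,5,6,8,9,11,12,13}
C ∪ (C ∪ (B − A)) = {3,4,5,6,8,9,11,12,13}
(C ∪ (C ∪ (B − A))) − B = {3,4,6,8}
A ∪ B = {5,9,11,12,13}
((C ∪ (C ∪ (B − A))) − B) − (A ∪ B) = {3,4,6,8}
(A − C) ∪ (((C ∪ (C ∪ (B − A))) − B) − (A ∪ B)) = {3,4,6,8}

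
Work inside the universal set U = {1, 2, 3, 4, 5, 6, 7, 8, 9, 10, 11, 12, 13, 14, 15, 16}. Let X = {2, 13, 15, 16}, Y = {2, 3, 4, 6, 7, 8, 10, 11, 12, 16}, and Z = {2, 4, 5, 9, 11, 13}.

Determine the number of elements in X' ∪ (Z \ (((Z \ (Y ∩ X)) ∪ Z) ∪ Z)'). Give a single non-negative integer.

X' = {1, 3, 4, 5, 6, 7, 8, 9, 10, 11, 12, 14}
Y ∩ X = {2, 16}
Z \ (Y ∩ X) = {4, 5, 9, 11, 13}
(Z \ (Y ∩ X)) ∪ Z = {2, 4, 5, 9, 11, 13}
((Z \ (Y ∩ X)) ∪ Z) ∪ Z = {2, 4, 5, 9, 11, 13}
(((Z \ (Y ∩ X)) ∪ Z) ∪ Z)' = {1, 3, 6, 7, 8, 10, 12, 14, 15, 16}
Z \ (((Z \ (Y ∩ X)) ∪ Z) ∪ Z)' = {2, 4, 5, 9, 11, 13}
X' ∪ (Z \ (((Z \ (Y ∩ X)) ∪ Z) ∪ Z)') = {1, 2, 3, 4, 5, 6, 7, 8, 9, 10, 11, 12, 13, 14}
|X' ∪ (Z \ (((Z \ (Y ∩ X)) ∪ Z) ∪ Z)')| = 14

14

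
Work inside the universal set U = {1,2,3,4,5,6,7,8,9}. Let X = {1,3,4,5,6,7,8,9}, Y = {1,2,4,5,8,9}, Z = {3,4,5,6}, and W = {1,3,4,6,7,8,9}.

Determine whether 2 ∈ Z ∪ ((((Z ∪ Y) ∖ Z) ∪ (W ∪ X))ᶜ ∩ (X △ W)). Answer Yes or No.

No

2 ∉ Z and 2 ∈ Y, so 2 ∈ Z ∪ Y
2 ∈ (Z ∪ Y) and 2 ∉ Z, so 2 ∈ (Z ∪ Y) ∖ Z
2 ∉ W and 2 ∉ X, so 2 ∉ W ∪ X
2 ∈ ((Z ∪ Y) ∖ Z) and 2 ∉ (W ∪ X), so 2 ∈ ((Z ∪ Y) ∖ Z) ∪ (W ∪ X)
2 ∉ (((Z ∪ Y) ∖ Z) ∪ (W ∪ X))ᶜ since 2 ∈ (((Z ∪ Y) ∖ Z) ∪ (W ∪ X))
2 ∉ X and 2 ∉ W, so 2 ∉ X △ W
2 ∉ (((Z ∪ Y) ∖ Z) ∪ (W ∪ X))ᶜ and 2 ∉ (X △ W), so 2 ∉ (((Z ∪ Y) ∖ Z) ∪ (W ∪ X))ᶜ ∩ (X △ W)
2 ∉ Z and 2 ∉ ((((Z ∪ Y) ∖ Z) ∪ (W ∪ X))ᶜ ∩ (X △ W)), so 2 ∉ Z ∪ ((((Z ∪ Y) ∖ Z) ∪ (W ∪ X))ᶜ ∩ (X △ W))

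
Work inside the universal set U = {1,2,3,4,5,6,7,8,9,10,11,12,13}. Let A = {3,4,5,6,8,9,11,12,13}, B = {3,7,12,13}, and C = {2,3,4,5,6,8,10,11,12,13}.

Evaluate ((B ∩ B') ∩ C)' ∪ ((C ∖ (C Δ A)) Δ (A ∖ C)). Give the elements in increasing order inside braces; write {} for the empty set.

B' = {1,2,4,5,6,8,9,10,11}
B ∩ B' = {}
(B ∩ B') ∩ C = {}
((B ∩ B') ∩ C)' = {1,2,3,4,5,6,7,8,9,10,11,12,13}
C Δ A = {2,9,10}
C ∖ (C Δ A) = {3,4,5,6,8,11,12,13}
A ∖ C = {9}
(C ∖ (C Δ A)) Δ (A ∖ C) = {3,4,5,6,8,9,11,12,13}
((B ∩ B') ∩ C)' ∪ ((C ∖ (C Δ A)) Δ (A ∖ C)) = {1,2,3,4,5,6,7,8,9,10,11,12,13}

{1,2,3,4,5,6,7,8,9,10,11,12,13}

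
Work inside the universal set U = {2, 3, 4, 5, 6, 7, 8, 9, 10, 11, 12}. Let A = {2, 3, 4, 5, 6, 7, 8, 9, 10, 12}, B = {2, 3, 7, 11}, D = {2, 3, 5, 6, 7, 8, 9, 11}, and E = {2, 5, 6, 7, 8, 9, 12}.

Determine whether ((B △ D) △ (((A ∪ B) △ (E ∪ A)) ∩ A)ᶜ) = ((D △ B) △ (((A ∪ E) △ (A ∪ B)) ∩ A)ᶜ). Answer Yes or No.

Yes

B △ D = {5, 6, 8, 9}
A ∪ B = {2, 3, 4, 5, 6, 7, 8, 9, 10, 11, 12}
E ∪ A = {2, 3, 4, 5, 6, 7, 8, 9, 10, 12}
(A ∪ B) △ (E ∪ A) = {11}
((A ∪ B) △ (E ∪ A)) ∩ A = {}
(((A ∪ B) △ (E ∪ A)) ∩ A)ᶜ = {2, 3, 4, 5, 6, 7, 8, 9, 10, 11, 12}
(B △ D) △ (((A ∪ B) △ (E ∪ A)) ∩ A)ᶜ = {2, 3, 4, 7, 10, 11, 12}
D △ B = {5, 6, 8, 9}
A ∪ E = {2, 3, 4, 5, 6, 7, 8, 9, 10, 12}
(A ∪ E) △ (A ∪ B) = {11}
((A ∪ E) △ (A ∪ B)) ∩ A = {}
(((A ∪ E) △ (A ∪ B)) ∩ A)ᶜ = {2, 3, 4, 5, 6, 7, 8, 9, 10, 11, 12}
(D △ B) △ (((A ∪ E) △ (A ∪ B)) ∩ A)ᶜ = {2, 3, 4, 7, 10, 11, 12}
Both equal {2, 3, 4, 7, 10, 11, 12}, so (B △ D) △ (((A ∪ B) △ (E ∪ A)) ∩ A)ᶜ = (D △ B) △ (((A ∪ E) △ (A ∪ B)) ∩ A)ᶜ.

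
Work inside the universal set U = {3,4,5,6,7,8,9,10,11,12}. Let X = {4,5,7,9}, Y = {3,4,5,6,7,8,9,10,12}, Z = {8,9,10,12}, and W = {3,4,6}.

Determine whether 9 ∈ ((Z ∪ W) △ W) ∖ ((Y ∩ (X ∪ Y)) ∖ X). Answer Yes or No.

Yes

9 ∈ Z and 9 ∉ W, so 9 ∈ Z ∪ W
9 ∈ (Z ∪ W) and 9 ∉ W, so 9 ∈ (Z ∪ W) △ W
9 ∈ X and 9 ∈ Y, so 9 ∈ X ∪ Y
9 ∈ Y and 9 ∈ (X ∪ Y), so 9 ∈ Y ∩ (X ∪ Y)
9 ∈ (Y ∩ (X ∪ Y)) and 9 ∈ X, so 9 ∉ (Y ∩ (X ∪ Y)) ∖ X
9 ∈ ((Z ∪ W) △ W) and 9 ∉ ((Y ∩ (X ∪ Y)) ∖ X), so 9 ∈ ((Z ∪ W) △ W) ∖ ((Y ∩ (X ∪ Y)) ∖ X)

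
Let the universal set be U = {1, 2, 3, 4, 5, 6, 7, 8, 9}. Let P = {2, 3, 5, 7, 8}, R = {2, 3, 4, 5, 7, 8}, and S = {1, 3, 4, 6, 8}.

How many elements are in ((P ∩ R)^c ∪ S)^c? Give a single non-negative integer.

3

P ∩ R = {2, 3, 5, 7, 8}
(P ∩ R)^c = {1, 4, 6, 9}
(P ∩ R)^c ∪ S = {1, 3, 4, 6, 8, 9}
((P ∩ R)^c ∪ S)^c = {2, 5, 7}
|((P ∩ R)^c ∪ S)^c| = 3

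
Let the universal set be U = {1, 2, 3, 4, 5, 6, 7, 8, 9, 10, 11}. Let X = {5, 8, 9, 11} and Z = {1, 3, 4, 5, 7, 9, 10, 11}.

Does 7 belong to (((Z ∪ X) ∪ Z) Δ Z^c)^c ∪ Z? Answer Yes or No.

Yes

7 ∈ Z and 7 ∉ X, so 7 ∈ Z ∪ X
7 ∈ (Z ∪ X) and 7 ∈ Z, so 7 ∈ (Z ∪ X) ∪ Z
7 ∈ Z, so 7 ∉ Z^c
7 ∈ ((Z ∪ X) ∪ Z) and 7 ∉ Z^c, so 7 ∈ ((Z ∪ X) ∪ Z) Δ Z^c
7 ∉ (((Z ∪ X) ∪ Z) Δ Z^c)^c since 7 ∈ (((Z ∪ X) ∪ Z) Δ Z^c)
7 ∉ (((Z ∪ X) ∪ Z) Δ Z^c)^c and 7 ∈ Z, so 7 ∈ (((Z ∪ X) ∪ Z) Δ Z^c)^c ∪ Z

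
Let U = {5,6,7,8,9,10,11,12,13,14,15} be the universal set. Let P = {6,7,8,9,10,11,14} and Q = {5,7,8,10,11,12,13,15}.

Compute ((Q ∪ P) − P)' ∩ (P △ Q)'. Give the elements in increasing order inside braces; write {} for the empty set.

{7,8,10,11}

Q ∪ P = {5,6,7,8,9,10,11,12,13,14,15}
(Q ∪ P) − P = {5,12,13,15}
((Q ∪ P) − P)' = {6,7,8,9,10,11,14}
P △ Q = {5,6,9,12,13,14,15}
(P △ Q)' = {7,8,10,11}
((Q ∪ P) − P)' ∩ (P △ Q)' = {7,8,10,11}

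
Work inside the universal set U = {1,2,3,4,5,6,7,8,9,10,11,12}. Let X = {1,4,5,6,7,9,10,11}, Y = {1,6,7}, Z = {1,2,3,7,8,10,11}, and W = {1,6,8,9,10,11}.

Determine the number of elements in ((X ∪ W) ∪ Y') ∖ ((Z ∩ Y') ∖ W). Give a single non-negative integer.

X ∪ W = {1,4,5,6,7,8,9,10,11}
Y' = {2,3,4,5,8,9,10,11,12}
(X ∪ W) ∪ Y' = {1,2,3,4,5,6,7,8,9,10,11,12}
Z ∩ Y' = {2,3,8,10,11}
(Z ∩ Y') ∖ W = {2,3}
((X ∪ W) ∪ Y') ∖ ((Z ∩ Y') ∖ W) = {1,4,5,6,7,8,9,10,11,12}
|((X ∪ W) ∪ Y') ∖ ((Z ∩ Y') ∖ W)| = 10

10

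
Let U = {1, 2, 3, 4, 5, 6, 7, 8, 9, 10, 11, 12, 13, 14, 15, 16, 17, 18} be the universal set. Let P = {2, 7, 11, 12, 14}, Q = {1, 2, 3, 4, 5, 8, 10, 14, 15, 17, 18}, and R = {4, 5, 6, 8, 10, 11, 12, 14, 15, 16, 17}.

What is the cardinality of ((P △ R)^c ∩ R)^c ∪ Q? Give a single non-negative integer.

P △ R = {2, 4, 5, 6, 7, 8, 10, 15, 16, 17}
(P △ R)^c = {1, 3, 9, 11, 12, 13, 14, 18}
(P △ R)^c ∩ R = {11, 12, 14}
((P △ R)^c ∩ R)^c = {1, 2, 3, 4, 5, 6, 7, 8, 9, 10, 13, 15, 16, 17, 18}
((P △ R)^c ∩ R)^c ∪ Q = {1, 2, 3, 4, 5, 6, 7, 8, 9, 10, 13, 14, 15, 16, 17, 18}
|((P △ R)^c ∩ R)^c ∪ Q| = 16

16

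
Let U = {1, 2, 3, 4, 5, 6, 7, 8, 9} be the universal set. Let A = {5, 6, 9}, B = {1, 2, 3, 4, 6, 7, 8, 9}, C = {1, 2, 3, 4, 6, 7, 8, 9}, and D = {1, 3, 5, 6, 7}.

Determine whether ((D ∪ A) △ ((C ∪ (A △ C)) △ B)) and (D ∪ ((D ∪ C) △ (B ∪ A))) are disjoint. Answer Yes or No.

D ∪ A = {1, 3, 5, 6, 7, 9}
A △ C = {1, 2, 3, 4, 5, 7, 8}
C ∪ (A △ C) = {1, 2, 3, 4, 5, 6, 7, 8, 9}
(C ∪ (A △ C)) △ B = {5}
(D ∪ A) △ ((C ∪ (A △ C)) △ B) = {1, 3, 6, 7, 9}
D ∪ C = {1, 2, 3, 4, 5, 6, 7, 8, 9}
B ∪ A = {1, 2, 3, 4, 5, 6, 7, 8, 9}
(D ∪ C) △ (B ∪ A) = {}
D ∪ ((D ∪ C) △ (B ∪ A)) = {1, 3, 5, 6, 7}
1 lies in both, so they are not disjoint.

No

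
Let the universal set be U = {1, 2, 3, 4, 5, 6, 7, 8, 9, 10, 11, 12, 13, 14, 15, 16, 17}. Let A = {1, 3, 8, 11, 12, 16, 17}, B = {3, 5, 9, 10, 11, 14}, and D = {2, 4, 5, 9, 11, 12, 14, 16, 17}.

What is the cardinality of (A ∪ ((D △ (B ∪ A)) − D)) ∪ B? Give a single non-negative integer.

B ∪ A = {1, 3, 5, 8, 9, 10, 11, 12, 14, 16, 17}
D △ (B ∪ A) = {1, 2, 3, 4, 8, 10}
(D △ (B ∪ A)) − D = {1, 3, 8, 10}
A ∪ ((D △ (B ∪ A)) − D) = {1, 3, 8, 10, 11, 12, 16, 17}
(A ∪ ((D △ (B ∪ A)) − D)) ∪ B = {1, 3, 5, 8, 9, 10, 11, 12, 14, 16, 17}
|(A ∪ ((D △ (B ∪ A)) − D)) ∪ B| = 11

11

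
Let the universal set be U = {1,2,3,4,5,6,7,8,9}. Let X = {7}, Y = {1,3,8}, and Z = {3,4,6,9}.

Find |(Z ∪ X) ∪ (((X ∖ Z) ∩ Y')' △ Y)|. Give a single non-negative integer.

Z ∪ X = {3,4,6,7,9}
X ∖ Z = {7}
Y' = {2,4,5,6,7,9}
(X ∖ Z) ∩ Y' = {7}
((X ∖ Z) ∩ Y')' = {1,2,3,4,5,6,8,9}
((X ∖ Z) ∩ Y')' △ Y = {2,4,5,6,9}
(Z ∪ X) ∪ (((X ∖ Z) ∩ Y')' △ Y) = {2,3,4,5,6,7,9}
|(Z ∪ X) ∪ (((X ∖ Z) ∩ Y')' △ Y)| = 7

7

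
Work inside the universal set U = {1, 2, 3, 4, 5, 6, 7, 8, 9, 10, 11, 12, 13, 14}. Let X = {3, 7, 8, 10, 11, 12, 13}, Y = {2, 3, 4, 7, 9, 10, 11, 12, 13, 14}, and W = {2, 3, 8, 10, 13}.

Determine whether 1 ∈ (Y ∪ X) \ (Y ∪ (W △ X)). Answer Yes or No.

1 ∉ Y and 1 ∉ X, so 1 ∉ Y ∪ X
1 ∉ W and 1 ∉ X, so 1 ∉ W △ X
1 ∉ Y and 1 ∉ (W △ X), so 1 ∉ Y ∪ (W △ X)
1 ∉ (Y ∪ X) and 1 ∉ (Y ∪ (W △ X)), so 1 ∉ (Y ∪ X) \ (Y ∪ (W △ X))

No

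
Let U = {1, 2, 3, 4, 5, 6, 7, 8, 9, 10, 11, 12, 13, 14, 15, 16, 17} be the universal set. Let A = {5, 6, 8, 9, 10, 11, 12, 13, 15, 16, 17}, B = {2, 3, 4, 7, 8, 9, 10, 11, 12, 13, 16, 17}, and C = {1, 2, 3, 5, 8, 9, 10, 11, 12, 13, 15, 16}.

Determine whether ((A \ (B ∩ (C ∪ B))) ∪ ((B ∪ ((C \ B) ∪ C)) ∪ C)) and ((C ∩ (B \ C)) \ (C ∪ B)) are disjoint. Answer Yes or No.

Yes

C ∪ B = {1, 2, 3, 4, 5, 7, 8, 9, 10, 11, 12, 13, 15, 16, 17}
B ∩ (C ∪ B) = {2, 3, 4, 7, 8, 9, 10, 11, 12, 13, 16, 17}
A \ (B ∩ (C ∪ B)) = {5, 6, 15}
C \ B = {1, 5, 15}
(C \ B) ∪ C = {1, 2, 3, 5, 8, 9, 10, 11, 12, 13, 15, 16}
B ∪ ((C \ B) ∪ C) = {1, 2, 3, 4, 5, 7, 8, 9, 10, 11, 12, 13, 15, 16, 17}
(B ∪ ((C \ B) ∪ C)) ∪ C = {1, 2, 3, 4, 5, 7, 8, 9, 10, 11, 12, 13, 15, 16, 17}
(A \ (B ∩ (C ∪ B))) ∪ ((B ∪ ((C \ B) ∪ C)) ∪ C) = {1, 2, 3, 4, 5, 6, 7, 8, 9, 10, 11, 12, 13, 15, 16, 17}
B \ C = {4, 7, 17}
C ∩ (B \ C) = {}
(C ∩ (B \ C)) \ (C ∪ B) = {}
{1, 2, 3, 4, 5, 6, 7, 8, 9, 10, 11, 12, 13, 15, 16, 17} and {} share no elements.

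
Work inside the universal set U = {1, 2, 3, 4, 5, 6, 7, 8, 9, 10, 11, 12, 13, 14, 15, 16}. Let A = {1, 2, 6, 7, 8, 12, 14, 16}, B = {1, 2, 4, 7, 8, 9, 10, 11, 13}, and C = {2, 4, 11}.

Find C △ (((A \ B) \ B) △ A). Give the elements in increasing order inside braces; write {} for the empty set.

{1, 4, 7, 8, 11}

A \ B = {6, 12, 14, 16}
(A \ B) \ B = {6, 12, 14, 16}
((A \ B) \ B) △ A = {1, 2, 7, 8}
C △ (((A \ B) \ B) △ A) = {1, 4, 7, 8, 11}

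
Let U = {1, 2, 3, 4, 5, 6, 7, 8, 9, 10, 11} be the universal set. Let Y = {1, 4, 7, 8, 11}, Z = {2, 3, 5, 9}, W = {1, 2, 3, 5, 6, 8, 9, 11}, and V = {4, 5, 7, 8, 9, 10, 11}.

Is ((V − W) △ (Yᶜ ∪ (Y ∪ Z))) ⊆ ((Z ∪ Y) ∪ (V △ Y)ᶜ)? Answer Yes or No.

Yes

V − W = {4, 7, 10}
Yᶜ = {2, 3, 5, 6, 9, 10}
Y ∪ Z = {1, 2, 3, 4, 5, 7, 8, 9, 11}
Yᶜ ∪ (Y ∪ Z) = {1, 2, 3, 4, 5, 6, 7, 8, 9, 10, 11}
(V − W) △ (Yᶜ ∪ (Y ∪ Z)) = {1, 2, 3, 5, 6, 8, 9, 11}
Z ∪ Y = {1, 2, 3, 4, 5, 7, 8, 9, 11}
V △ Y = {1, 5, 9, 10}
(V △ Y)ᶜ = {2, 3, 4, 6, 7, 8, 11}
(Z ∪ Y) ∪ (V △ Y)ᶜ = {1, 2, 3, 4, 5, 6, 7, 8, 9, 11}
Every element of {1, 2, 3, 5, 6, 8, 9, 11} is in {1, 2, 3, 4, 5, 6, 7, 8, 9, 11}, so (V − W) △ (Yᶜ ∪ (Y ∪ Z)) ⊆ (Z ∪ Y) ∪ (V △ Y)ᶜ.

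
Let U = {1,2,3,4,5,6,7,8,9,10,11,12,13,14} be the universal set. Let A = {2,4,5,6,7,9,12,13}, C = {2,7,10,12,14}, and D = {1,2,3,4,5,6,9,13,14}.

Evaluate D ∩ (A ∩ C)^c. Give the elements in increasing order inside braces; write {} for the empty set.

A ∩ C = {2,7,12}
(A ∩ C)^c = {1,3,4,5,6,8,9,10,11,13,14}
D ∩ (A ∩ C)^c = {1,3,4,5,6,9,13,14}

{1,3,4,5,6,9,13,14}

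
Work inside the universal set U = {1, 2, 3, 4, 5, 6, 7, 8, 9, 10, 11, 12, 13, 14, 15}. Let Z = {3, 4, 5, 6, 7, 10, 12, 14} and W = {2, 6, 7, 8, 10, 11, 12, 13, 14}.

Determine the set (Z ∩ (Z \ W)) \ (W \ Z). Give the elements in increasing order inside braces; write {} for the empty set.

{3, 4, 5}

Z \ W = {3, 4, 5}
Z ∩ (Z \ W) = {3, 4, 5}
W \ Z = {2, 8, 11, 13}
(Z ∩ (Z \ W)) \ (W \ Z) = {3, 4, 5}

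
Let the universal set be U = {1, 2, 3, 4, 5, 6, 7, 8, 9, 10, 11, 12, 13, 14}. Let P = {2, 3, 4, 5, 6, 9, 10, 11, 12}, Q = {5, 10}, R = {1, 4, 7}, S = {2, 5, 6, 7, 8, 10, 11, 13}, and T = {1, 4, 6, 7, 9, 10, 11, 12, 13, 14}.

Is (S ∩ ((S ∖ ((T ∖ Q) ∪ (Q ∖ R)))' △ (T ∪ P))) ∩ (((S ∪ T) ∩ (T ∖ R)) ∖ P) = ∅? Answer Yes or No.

T ∖ Q = {1, 4, 6, 7, 9, 11, 12, 13, 14}
Q ∖ R = {5, 10}
(T ∖ Q) ∪ (Q ∖ R) = {1, 4, 5, 6, 7, 9, 10, 11, 12, 13, 14}
S ∖ ((T ∖ Q) ∪ (Q ∖ R)) = {2, 8}
(S ∖ ((T ∖ Q) ∪ (Q ∖ R)))' = {1, 3, 4, 5, 6, 7, 9, 10, 11, 12, 13, 14}
T ∪ P = {1, 2, 3, 4, 5, 6, 7, 9, 10, 11, 12, 13, 14}
(S ∖ ((T ∖ Q) ∪ (Q ∖ R)))' △ (T ∪ P) = {2}
S ∩ ((S ∖ ((T ∖ Q) ∪ (Q ∖ R)))' △ (T ∪ P)) = {2}
S ∪ T = {1, 2, 4, 5, 6, 7, 8, 9, 10, 11, 12, 13, 14}
T ∖ R = {6, 9, 10, 11, 12, 13, 14}
(S ∪ T) ∩ (T ∖ R) = {6, 9, 10, 11, 12, 13, 14}
((S ∪ T) ∩ (T ∖ R)) ∖ P = {13, 14}
{2} and {13, 14} share no elements.

Yes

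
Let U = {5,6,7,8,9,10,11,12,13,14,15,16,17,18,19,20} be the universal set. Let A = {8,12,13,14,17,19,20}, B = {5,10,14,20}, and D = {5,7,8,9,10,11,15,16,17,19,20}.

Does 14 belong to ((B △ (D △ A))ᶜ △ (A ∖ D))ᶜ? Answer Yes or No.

14 ∉ D and 14 ∈ A, so 14 ∈ D △ A
14 ∈ B and 14 ∈ (D △ A), so 14 ∉ B △ (D △ A)
14 ∈ (B △ (D △ A))ᶜ since 14 ∉ (B △ (D △ A))
14 ∈ A and 14 ∉ D, so 14 ∈ A ∖ D
14 ∈ (B △ (D △ A))ᶜ and 14 ∈ (A ∖ D), so 14 ∉ (B △ (D △ A))ᶜ △ (A ∖ D)
14 ∈ ((B △ (D △ A))ᶜ △ (A ∖ D))ᶜ since 14 ∉ ((B △ (D △ A))ᶜ △ (A ∖ D))

Yes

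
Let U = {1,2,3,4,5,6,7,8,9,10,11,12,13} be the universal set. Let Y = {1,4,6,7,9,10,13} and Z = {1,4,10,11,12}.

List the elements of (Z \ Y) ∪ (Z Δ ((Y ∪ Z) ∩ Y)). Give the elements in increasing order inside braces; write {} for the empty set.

{6,7,9,11,12,13}

Z \ Y = {11,12}
Y ∪ Z = {1,4,6,7,9,10,11,12,13}
(Y ∪ Z) ∩ Y = {1,4,6,7,9,10,13}
Z Δ ((Y ∪ Z) ∩ Y) = {6,7,9,11,12,13}
(Z \ Y) ∪ (Z Δ ((Y ∪ Z) ∩ Y)) = {6,7,9,11,12,13}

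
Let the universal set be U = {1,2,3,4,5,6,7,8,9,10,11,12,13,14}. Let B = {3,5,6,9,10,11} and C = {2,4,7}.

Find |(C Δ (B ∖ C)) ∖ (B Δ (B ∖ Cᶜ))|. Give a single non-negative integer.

3

B ∖ C = {3,5,6,9,10,11}
C Δ (B ∖ C) = {2,3,4,5,6,7,9,10,11}
Cᶜ = {1,3,5,6,8,9,10,11,12,13,14}
B ∖ Cᶜ = {}
B Δ (B ∖ Cᶜ) = {3,5,6,9,10,11}
(C Δ (B ∖ C)) ∖ (B Δ (B ∖ Cᶜ)) = {2,4,7}
|(C Δ (B ∖ C)) ∖ (B Δ (B ∖ Cᶜ))| = 3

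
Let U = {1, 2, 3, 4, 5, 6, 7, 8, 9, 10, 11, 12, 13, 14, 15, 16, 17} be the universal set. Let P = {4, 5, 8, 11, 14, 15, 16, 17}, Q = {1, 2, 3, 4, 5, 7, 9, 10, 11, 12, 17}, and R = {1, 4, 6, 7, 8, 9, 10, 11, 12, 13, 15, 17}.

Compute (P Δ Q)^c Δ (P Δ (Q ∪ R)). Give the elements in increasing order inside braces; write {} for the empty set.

{1, 2, 3, 4, 5, 7, 9, 10, 11, 12, 14, 16, 17}

P Δ Q = {1, 2, 3, 7, 8, 9, 10, 12, 14, 15, 16}
(P Δ Q)^c = {4, 5, 6, 11, 13, 17}
Q ∪ R = {1, 2, 3, 4, 5, 6, 7, 8, 9, 10, 11, 12, 13, 15, 17}
P Δ (Q ∪ R) = {1, 2, 3, 6, 7, 9, 10, 12, 13, 14, 16}
(P Δ Q)^c Δ (P Δ (Q ∪ R)) = {1, 2, 3, 4, 5, 7, 9, 10, 11, 12, 14, 16, 17}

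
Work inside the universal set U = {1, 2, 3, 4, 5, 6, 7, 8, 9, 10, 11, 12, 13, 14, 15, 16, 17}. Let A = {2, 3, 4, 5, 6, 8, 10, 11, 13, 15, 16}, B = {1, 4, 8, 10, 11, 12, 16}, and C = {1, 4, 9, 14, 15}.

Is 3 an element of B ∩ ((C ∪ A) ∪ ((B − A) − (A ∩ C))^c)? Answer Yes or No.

No

3 ∉ C and 3 ∈ A, so 3 ∈ C ∪ A
3 ∉ B and 3 ∈ A, so 3 ∉ B − A
3 ∈ A and 3 ∉ C, so 3 ∉ A ∩ C
3 ∉ (B − A) and 3 ∉ (A ∩ C), so 3 ∉ (B − A) − (A ∩ C)
3 ∈ ((B − A) − (A ∩ C))^c since 3 ∉ ((B − A) − (A ∩ C))
3 ∈ (C ∪ A) and 3 ∈ ((B − A) − (A ∩ C))^c, so 3 ∈ (C ∪ A) ∪ ((B − A) − (A ∩ C))^c
3 ∉ B and 3 ∈ ((C ∪ A) ∪ ((B − A) − (A ∩ C))^c), so 3 ∉ B ∩ ((C ∪ A) ∪ ((B − A) − (A ∩ C))^c)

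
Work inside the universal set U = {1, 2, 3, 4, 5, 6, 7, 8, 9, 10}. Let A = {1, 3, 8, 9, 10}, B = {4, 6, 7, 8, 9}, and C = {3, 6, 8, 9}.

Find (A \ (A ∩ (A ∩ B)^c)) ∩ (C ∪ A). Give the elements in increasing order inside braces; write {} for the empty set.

A ∩ B = {8, 9}
(A ∩ B)^c = {1, 2, 3, 4, 5, 6, 7, 10}
A ∩ (A ∩ B)^c = {1, 3, 10}
A \ (A ∩ (A ∩ B)^c) = {8, 9}
C ∪ A = {1, 3, 6, 8, 9, 10}
(A \ (A ∩ (A ∩ B)^c)) ∩ (C ∪ A) = {8, 9}

{8, 9}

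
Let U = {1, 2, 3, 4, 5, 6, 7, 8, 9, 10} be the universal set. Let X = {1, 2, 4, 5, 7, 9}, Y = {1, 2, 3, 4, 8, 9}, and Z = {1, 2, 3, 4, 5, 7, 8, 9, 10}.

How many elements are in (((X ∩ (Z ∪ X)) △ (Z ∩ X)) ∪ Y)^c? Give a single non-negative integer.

4

Z ∪ X = {1, 2, 3, 4, 5, 7, 8, 9, 10}
X ∩ (Z ∪ X) = {1, 2, 4, 5, 7, 9}
Z ∩ X = {1, 2, 4, 5, 7, 9}
(X ∩ (Z ∪ X)) △ (Z ∩ X) = {}
((X ∩ (Z ∪ X)) △ (Z ∩ X)) ∪ Y = {1, 2, 3, 4, 8, 9}
(((X ∩ (Z ∪ X)) △ (Z ∩ X)) ∪ Y)^c = {5, 6, 7, 10}
|(((X ∩ (Z ∪ X)) △ (Z ∩ X)) ∪ Y)^c| = 4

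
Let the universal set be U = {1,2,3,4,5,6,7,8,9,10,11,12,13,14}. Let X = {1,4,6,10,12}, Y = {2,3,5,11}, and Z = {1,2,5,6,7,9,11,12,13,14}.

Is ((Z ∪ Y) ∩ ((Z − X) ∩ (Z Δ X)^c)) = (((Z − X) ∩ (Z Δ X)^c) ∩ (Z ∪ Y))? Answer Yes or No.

Z ∪ Y = {1,2,3,5,6,7,9,11,12,13,14}
Z − X = {2,5,7,9,11,13,14}
Z Δ X = {2,4,5,7,9,10,11,13,14}
(Z Δ X)^c = {1,3,6,8,12}
(Z − X) ∩ (Z Δ X)^c = {}
(Z ∪ Y) ∩ ((Z − X) ∩ (Z Δ X)^c) = {}
((Z − X) ∩ (Z Δ X)^c) ∩ (Z ∪ Y) = {}
Both equal {}, so (Z ∪ Y) ∩ ((Z − X) ∩ (Z Δ X)^c) = ((Z − X) ∩ (Z Δ X)^c) ∩ (Z ∪ Y).

Yes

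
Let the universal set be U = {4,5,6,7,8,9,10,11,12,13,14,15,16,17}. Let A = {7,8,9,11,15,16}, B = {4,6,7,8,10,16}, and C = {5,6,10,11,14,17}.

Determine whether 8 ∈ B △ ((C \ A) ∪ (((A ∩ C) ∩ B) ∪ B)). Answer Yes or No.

8 ∉ C and 8 ∈ A, so 8 ∉ C \ A
8 ∈ A and 8 ∉ C, so 8 ∉ A ∩ C
8 ∉ (A ∩ C) and 8 ∈ B, so 8 ∉ (A ∩ C) ∩ B
8 ∉ ((A ∩ C) ∩ B) and 8 ∈ B, so 8 ∈ ((A ∩ C) ∩ B) ∪ B
8 ∉ (C \ A) and 8 ∈ (((A ∩ C) ∩ B) ∪ B), so 8 ∈ (C \ A) ∪ (((A ∩ C) ∩ B) ∪ B)
8 ∈ B and 8 ∈ ((C \ A) ∪ (((A ∩ C) ∩ B) ∪ B)), so 8 ∉ B △ ((C \ A) ∪ (((A ∩ C) ∩ B) ∪ B))

No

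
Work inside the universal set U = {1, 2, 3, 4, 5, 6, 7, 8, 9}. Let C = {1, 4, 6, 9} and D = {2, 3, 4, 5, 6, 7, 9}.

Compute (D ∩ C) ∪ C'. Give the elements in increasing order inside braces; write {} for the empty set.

{2, 3, 4, 5, 6, 7, 8, 9}

D ∩ C = {4, 6, 9}
C' = {2, 3, 5, 7, 8}
(D ∩ C) ∪ C' = {2, 3, 4, 5, 6, 7, 8, 9}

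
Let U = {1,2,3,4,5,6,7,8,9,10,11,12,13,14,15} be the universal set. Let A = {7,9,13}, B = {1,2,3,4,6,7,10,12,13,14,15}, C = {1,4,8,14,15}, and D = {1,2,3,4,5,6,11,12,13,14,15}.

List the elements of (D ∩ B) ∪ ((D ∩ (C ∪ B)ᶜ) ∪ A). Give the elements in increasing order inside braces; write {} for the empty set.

D ∩ B = {1,2,3,4,6,12,13,14,15}
C ∪ B = {1,2,3,4,6,7,8,10,12,13,14,15}
(C ∪ B)ᶜ = {5,9,11}
D ∩ (C ∪ B)ᶜ = {5,11}
(D ∩ (C ∪ B)ᶜ) ∪ A = {5,7,9,11,13}
(D ∩ B) ∪ ((D ∩ (C ∪ B)ᶜ) ∪ A) = {1,2,3,4,5,6,7,9,11,12,13,14,15}

{1,2,3,4,5,6,7,9,11,12,13,14,15}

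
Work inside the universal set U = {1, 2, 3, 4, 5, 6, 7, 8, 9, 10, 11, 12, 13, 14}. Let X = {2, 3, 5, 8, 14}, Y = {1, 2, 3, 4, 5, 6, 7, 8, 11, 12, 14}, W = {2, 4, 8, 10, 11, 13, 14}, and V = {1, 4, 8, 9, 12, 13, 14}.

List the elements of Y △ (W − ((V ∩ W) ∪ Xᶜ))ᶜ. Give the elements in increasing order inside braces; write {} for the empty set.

V ∩ W = {4, 8, 13, 14}
Xᶜ = {1, 4, 6, 7, 9, 10, 11, 12, 13}
(V ∩ W) ∪ Xᶜ = {1, 4, 6, 7, 8, 9, 10, 11, 12, 13, 14}
W − ((V ∩ W) ∪ Xᶜ) = {2}
(W − ((V ∩ W) ∪ Xᶜ))ᶜ = {1, 3, 4, 5, 6, 7, 8, 9, 10, 11, 12, 13, 14}
Y △ (W − ((V ∩ W) ∪ Xᶜ))ᶜ = {2, 9, 10, 13}

{2, 9, 10, 13}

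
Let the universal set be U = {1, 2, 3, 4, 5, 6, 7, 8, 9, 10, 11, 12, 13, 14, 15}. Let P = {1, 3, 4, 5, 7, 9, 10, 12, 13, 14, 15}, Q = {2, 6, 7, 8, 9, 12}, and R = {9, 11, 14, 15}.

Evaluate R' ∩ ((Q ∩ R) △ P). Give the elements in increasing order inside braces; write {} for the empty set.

R' = {1, 2, 3, 4, 5, 6, 7, 8, 10, 12, 13}
Q ∩ R = {9}
(Q ∩ R) △ P = {1, 3, 4, 5, 7, 10, 12, 13, 14, 15}
R' ∩ ((Q ∩ R) △ P) = {1, 3, 4, 5, 7, 10, 12, 13}

{1, 3, 4, 5, 7, 10, 12, 13}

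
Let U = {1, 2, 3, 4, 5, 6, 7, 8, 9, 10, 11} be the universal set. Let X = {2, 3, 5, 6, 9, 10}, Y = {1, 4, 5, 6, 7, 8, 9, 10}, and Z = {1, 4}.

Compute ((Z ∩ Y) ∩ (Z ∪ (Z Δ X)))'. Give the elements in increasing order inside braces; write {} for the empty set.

{2, 3, 5, 6, 7, 8, 9, 10, 11}

Z ∩ Y = {1, 4}
Z Δ X = {1, 2, 3, 4, 5, 6, 9, 10}
Z ∪ (Z Δ X) = {1, 2, 3, 4, 5, 6, 9, 10}
(Z ∩ Y) ∩ (Z ∪ (Z Δ X)) = {1, 4}
((Z ∩ Y) ∩ (Z ∪ (Z Δ X)))' = {2, 3, 5, 6, 7, 8, 9, 10, 11}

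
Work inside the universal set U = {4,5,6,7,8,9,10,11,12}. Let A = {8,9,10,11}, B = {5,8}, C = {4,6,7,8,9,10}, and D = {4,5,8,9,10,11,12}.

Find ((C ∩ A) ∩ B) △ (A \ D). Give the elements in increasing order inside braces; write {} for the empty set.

{8}

C ∩ A = {8,9,10}
(C ∩ A) ∩ B = {8}
A \ D = {}
((C ∩ A) ∩ B) △ (A \ D) = {8}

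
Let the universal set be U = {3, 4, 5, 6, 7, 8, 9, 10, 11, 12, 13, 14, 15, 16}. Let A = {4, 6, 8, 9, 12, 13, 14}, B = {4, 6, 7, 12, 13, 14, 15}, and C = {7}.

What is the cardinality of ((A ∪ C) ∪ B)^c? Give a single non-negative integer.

5

A ∪ C = {4, 6, 7, 8, 9, 12, 13, 14}
(A ∪ C) ∪ B = {4, 6, 7, 8, 9, 12, 13, 14, 15}
((A ∪ C) ∪ B)^c = {3, 5, 10, 11, 16}
|((A ∪ C) ∪ B)^c| = 5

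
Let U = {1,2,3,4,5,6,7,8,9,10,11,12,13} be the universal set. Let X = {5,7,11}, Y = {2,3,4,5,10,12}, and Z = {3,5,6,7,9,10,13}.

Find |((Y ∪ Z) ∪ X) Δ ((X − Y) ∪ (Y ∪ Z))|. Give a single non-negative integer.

Y ∪ Z = {2,3,4,5,6,7,9,10,12,13}
(Y ∪ Z) ∪ X = {2,3,4,5,6,7,9,10,11,12,13}
X − Y = {7,11}
(X − Y) ∪ (Y ∪ Z) = {2,3,4,5,6,7,9,10,11,12,13}
((Y ∪ Z) ∪ X) Δ ((X − Y) ∪ (Y ∪ Z)) = {}
|((Y ∪ Z) ∪ X) Δ ((X − Y) ∪ (Y ∪ Z))| = 0

0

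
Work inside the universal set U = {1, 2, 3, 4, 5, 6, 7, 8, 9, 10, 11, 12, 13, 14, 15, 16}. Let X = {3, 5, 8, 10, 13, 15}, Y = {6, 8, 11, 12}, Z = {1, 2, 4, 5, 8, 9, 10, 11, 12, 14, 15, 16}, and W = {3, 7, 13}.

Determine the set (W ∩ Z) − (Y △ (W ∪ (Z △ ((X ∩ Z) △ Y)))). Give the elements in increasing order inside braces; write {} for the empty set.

{}

W ∩ Z = {}
X ∩ Z = {5, 8, 10, 15}
(X ∩ Z) △ Y = {5, 6, 10, 11, 12, 15}
Z △ ((X ∩ Z) △ Y) = {1, 2, 4, 6, 8, 9, 14, 16}
W ∪ (Z △ ((X ∩ Z) △ Y)) = {1, 2, 3, 4, 6, 7, 8, 9, 13, 14, 16}
Y △ (W ∪ (Z △ ((X ∩ Z) △ Y))) = {1, 2, 3, 4, 7, 9, 11, 12, 13, 14, 16}
(W ∩ Z) − (Y △ (W ∪ (Z △ ((X ∩ Z) △ Y)))) = {}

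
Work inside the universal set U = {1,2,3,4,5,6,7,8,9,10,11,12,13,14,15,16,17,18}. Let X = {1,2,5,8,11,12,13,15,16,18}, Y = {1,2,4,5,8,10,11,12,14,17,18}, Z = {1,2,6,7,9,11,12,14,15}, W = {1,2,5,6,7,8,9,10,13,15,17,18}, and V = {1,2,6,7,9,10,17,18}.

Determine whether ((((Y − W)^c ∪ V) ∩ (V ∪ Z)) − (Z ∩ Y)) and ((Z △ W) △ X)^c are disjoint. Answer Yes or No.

Y − W = {4,11,12,14}
(Y − W)^c = {1,2,3,5,6,7,8,9,10,13,15,16,17,18}
(Y − W)^c ∪ V = {1,2,3,5,6,7,8,9,10,13,15,16,17,18}
V ∪ Z = {1,2,6,7,9,10,11,12,14,15,17,18}
((Y − W)^c ∪ V) ∩ (V ∪ Z) = {1,2,6,7,9,10,15,17,18}
Z ∩ Y = {1,2,11,12,14}
(((Y − W)^c ∪ V) ∩ (V ∪ Z)) − (Z ∩ Y) = {6,7,9,10,15,17,18}
Z △ W = {5,8,10,11,12,13,14,17,18}
(Z △ W) △ X = {1,2,10,14,15,16,17}
((Z △ W) △ X)^c = {3,4,5,6,7,8,9,11,12,13,18}
6 lies in both, so they are not disjoint.

No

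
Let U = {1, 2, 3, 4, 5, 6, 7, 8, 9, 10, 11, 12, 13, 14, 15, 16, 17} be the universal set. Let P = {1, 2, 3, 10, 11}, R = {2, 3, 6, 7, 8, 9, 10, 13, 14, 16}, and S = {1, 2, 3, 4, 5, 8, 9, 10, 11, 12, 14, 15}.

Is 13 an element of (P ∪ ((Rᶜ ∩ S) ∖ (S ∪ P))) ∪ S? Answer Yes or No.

No

13 ∈ R, so 13 ∉ Rᶜ
13 ∉ Rᶜ and 13 ∉ S, so 13 ∉ Rᶜ ∩ S
13 ∉ S and 13 ∉ P, so 13 ∉ S ∪ P
13 ∉ (Rᶜ ∩ S) and 13 ∉ (S ∪ P), so 13 ∉ (Rᶜ ∩ S) ∖ (S ∪ P)
13 ∉ P and 13 ∉ ((Rᶜ ∩ S) ∖ (S ∪ P)), so 13 ∉ P ∪ ((Rᶜ ∩ S) ∖ (S ∪ P))
13 ∉ (P ∪ ((Rᶜ ∩ S) ∖ (S ∪ P))) and 13 ∉ S, so 13 ∉ (P ∪ ((Rᶜ ∩ S) ∖ (S ∪ P))) ∪ S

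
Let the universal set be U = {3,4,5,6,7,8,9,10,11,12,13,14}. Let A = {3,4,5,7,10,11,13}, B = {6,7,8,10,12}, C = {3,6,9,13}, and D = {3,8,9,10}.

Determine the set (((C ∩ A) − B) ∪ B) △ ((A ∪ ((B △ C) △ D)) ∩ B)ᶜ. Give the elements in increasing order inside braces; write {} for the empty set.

{4,5,7,9,10,11,12,14}

C ∩ A = {3,13}
(C ∩ A) − B = {3,13}
((C ∩ A) − B) ∪ B = {3,6,7,8,10,12,13}
B △ C = {3,7,8,9,10,12,13}
(B △ C) △ D = {7,12,13}
A ∪ ((B △ C) △ D) = {3,4,5,7,10,11,12,13}
(A ∪ ((B △ C) △ D)) ∩ B = {7,10,12}
((A ∪ ((B △ C) △ D)) ∩ B)ᶜ = {3,4,5,6,8,9,11,13,14}
(((C ∩ A) − B) ∪ B) △ ((A ∪ ((B △ C) △ D)) ∩ B)ᶜ = {4,5,7,9,10,11,12,14}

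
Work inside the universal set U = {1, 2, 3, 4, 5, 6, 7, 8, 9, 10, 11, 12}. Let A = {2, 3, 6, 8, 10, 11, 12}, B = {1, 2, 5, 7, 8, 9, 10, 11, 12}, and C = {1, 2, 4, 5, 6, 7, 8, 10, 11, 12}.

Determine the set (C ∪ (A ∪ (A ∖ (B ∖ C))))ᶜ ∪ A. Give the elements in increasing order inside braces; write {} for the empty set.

B ∖ C = {9}
A ∖ (B ∖ C) = {2, 3, 6, 8, 10, 11, 12}
A ∪ (A ∖ (B ∖ C)) = {2, 3, 6, 8, 10, 11, 12}
C ∪ (A ∪ (A ∖ (B ∖ C))) = {1, 2, 3, 4, 5, 6, 7, 8, 10, 11, 12}
(C ∪ (A ∪ (A ∖ (B ∖ C))))ᶜ = {9}
(C ∪ (A ∪ (A ∖ (B ∖ C))))ᶜ ∪ A = {2, 3, 6, 8, 9, 10, 11, 12}

{2, 3, 6, 8, 9, 10, 11, 12}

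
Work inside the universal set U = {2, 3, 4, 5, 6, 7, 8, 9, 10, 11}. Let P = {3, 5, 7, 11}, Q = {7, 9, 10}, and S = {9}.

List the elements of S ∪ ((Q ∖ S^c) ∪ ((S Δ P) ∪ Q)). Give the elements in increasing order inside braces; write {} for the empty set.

S^c = {2, 3, 4, 5, 6, 7, 8, 10, 11}
Q ∖ S^c = {9}
S Δ P = {3, 5, 7, 9, 11}
(S Δ P) ∪ Q = {3, 5, 7, 9, 10, 11}
(Q ∖ S^c) ∪ ((S Δ P) ∪ Q) = {3, 5, 7, 9, 10, 11}
S ∪ ((Q ∖ S^c) ∪ ((S Δ P) ∪ Q)) = {3, 5, 7, 9, 10, 11}

{3, 5, 7, 9, 10, 11}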